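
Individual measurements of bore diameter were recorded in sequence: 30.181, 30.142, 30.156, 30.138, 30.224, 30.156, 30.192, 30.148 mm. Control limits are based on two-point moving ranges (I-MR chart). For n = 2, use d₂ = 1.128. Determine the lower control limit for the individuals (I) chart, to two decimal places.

X̄ = (30.181 + 30.142 + 30.156 + 30.138 + 30.224 + 30.156 + 30.192 + 30.148) / 8 = 30.1671
Moving ranges: 0.039, 0.014, 0.018, 0.086, 0.068, 0.036, 0.044; M̄R̄ = 0.3050 / 7 = 0.0436
LCL = X̄ − 3·M̄R̄/d₂ = 30.1671 − 3 × 0.0436 / 1.128 = 30.0512

30.05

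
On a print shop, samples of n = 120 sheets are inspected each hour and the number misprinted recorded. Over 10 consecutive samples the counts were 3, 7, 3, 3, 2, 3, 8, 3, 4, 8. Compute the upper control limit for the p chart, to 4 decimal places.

0.0881

p̄ = Σdᵢ / (k·n) = 44 / (10 × 120) = 0.03667
UCL = p̄ + 3·√(p̄(1−p̄)/n) = 0.03667 + 3 × √(0.03667×0.96333/120) = 0.03667 + 3 × 0.01716 = 0.08814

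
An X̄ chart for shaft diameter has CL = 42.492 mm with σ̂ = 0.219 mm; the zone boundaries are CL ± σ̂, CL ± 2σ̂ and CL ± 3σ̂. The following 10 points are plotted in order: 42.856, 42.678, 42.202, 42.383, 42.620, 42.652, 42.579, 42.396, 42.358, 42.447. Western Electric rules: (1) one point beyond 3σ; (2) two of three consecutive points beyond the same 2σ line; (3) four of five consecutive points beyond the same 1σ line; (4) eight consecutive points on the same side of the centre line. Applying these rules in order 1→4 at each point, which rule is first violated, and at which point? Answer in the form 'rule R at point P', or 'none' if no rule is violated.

none

Zone of each point (C = within 1σ̂, B = 1σ̂–2σ̂, A = 2σ̂–3σ̂, * = beyond 3σ̂; sign = side of CL): 1:+B, 2:+C, 3:-B, 4:-C, 5:+C, 6:+C, 7:+C, 8:-C, 9:-C, 10:-C
No rule fires across all 10 points.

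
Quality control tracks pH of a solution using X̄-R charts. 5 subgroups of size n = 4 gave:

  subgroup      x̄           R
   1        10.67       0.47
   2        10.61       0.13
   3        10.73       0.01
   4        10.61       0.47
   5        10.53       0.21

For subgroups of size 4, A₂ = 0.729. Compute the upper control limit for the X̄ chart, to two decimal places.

X̄̄ = (10.67 + 10.61 + 10.73 + 10.61 + 10.53) / 5 = 53.1500 / 5 = 10.6300
R̄ = (0.47 + 0.13 + 0.01 + 0.47 + 0.21) / 5 = 1.2900 / 5 = 0.2580
UCL = X̄̄ + A₂·R̄ = 10.6300 + 0.729 × 0.2580 = 10.8181

10.82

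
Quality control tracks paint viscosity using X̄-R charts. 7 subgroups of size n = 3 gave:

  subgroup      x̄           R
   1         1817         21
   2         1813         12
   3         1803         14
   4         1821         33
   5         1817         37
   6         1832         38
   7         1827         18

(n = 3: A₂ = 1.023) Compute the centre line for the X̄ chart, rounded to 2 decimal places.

X̄̄ = (1817 + 1813 + 1803 + 1821 + 1817 + 1832 + 1827) / 7 = 12730.0000 / 7 = 1818.5714
CL = X̄̄ = 1818.5714

1818.57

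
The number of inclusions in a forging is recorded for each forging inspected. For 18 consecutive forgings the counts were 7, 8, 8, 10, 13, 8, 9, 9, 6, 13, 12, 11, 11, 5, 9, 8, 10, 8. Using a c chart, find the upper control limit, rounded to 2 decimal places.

18.25

c̄ = (7 + 8 + 8 + 10 + 13 + 8 + 9 + 9 + 6 + 13 + 12 + 11 + 11 + 5 + 9 + 8 + 10 + 8) / 18 = 165 / 18 = 9.1667
UCL = c̄ + 3√c̄ = 9.1667 + 3 × √9.1667 = 9.1667 + 3 × 3.0277 = 18.2496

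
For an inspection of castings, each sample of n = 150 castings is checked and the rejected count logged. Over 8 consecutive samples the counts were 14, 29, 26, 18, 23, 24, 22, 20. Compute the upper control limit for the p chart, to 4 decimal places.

0.2333

p̄ = Σdᵢ / (k·n) = 176 / (8 × 150) = 0.14667
UCL = p̄ + 3·√(p̄(1−p̄)/n) = 0.14667 + 3 × √(0.14667×0.85333/150) = 0.14667 + 3 × 0.02889 = 0.23332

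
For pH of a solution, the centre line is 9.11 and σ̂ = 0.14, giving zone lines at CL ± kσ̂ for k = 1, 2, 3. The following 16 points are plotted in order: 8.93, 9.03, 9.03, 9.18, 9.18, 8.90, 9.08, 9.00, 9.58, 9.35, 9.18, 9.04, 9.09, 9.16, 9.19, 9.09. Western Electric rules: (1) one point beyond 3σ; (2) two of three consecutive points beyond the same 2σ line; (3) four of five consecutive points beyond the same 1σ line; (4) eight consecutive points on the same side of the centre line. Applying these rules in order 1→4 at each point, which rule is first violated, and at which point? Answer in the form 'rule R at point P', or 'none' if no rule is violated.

Zone of each point (C = within 1σ̂, B = 1σ̂–2σ̂, A = 2σ̂–3σ̂, * = beyond 3σ̂; sign = side of CL): 1:-B, 2:-C, 3:-C, 4:+C, 5:+C, 6:-B, 7:-C, 8:-C, 9:+*, 10:+B, 11:+C, 12:-C, 13:-C, 14:+C, 15:+C, 16:-C
Rule 1 (one point beyond the 3σ limits) is satisfied at point 9.

rule 1 at point 9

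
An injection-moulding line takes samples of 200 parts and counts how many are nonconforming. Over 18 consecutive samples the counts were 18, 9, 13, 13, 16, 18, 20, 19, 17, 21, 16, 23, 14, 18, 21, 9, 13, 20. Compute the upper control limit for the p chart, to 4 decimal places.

0.1412

p̄ = Σdᵢ / (k·n) = 298 / (18 × 200) = 0.08278
UCL = p̄ + 3·√(p̄(1−p̄)/n) = 0.08278 + 3 × √(0.08278×0.91722/200) = 0.08278 + 3 × 0.01948 = 0.14123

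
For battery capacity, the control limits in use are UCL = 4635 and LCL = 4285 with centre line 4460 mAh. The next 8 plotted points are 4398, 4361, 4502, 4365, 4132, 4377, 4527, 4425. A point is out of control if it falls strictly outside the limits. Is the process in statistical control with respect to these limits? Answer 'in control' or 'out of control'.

out of control

Compare each point to [4285, 4635]: sample 5 = 4132 < LCL.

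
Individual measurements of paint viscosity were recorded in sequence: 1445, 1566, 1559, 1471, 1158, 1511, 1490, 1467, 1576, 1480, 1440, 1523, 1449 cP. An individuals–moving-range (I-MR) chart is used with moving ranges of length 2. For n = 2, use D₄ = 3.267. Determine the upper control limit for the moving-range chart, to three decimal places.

Moving ranges: 121, 7, 88, 313, 353, 21, 23, 109, 96, 40, 83, 74; M̄R̄ = 1328.0000 / 12 = 110.6667
UCL_MR = D₄·M̄R̄ = 3.267 × 110.6667 = 361.5480

361.548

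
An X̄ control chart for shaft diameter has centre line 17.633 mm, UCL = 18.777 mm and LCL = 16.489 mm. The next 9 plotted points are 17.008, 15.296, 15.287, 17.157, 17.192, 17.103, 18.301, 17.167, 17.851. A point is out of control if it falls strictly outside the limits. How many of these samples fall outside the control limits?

Compare each point to [16.489, 18.777]: sample 2 = 15.296 < LCL; sample 3 = 15.287 < LCL.

2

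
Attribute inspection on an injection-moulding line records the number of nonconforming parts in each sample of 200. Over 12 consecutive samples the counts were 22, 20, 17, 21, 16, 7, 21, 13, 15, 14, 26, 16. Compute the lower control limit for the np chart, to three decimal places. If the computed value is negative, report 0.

p̄ = Σdᵢ / (k·n) = 208 / (12 × 200) = 0.08667
LCL = np̄ − 3·√(np̄(1−p̄)) = 17.3333 − 3 × 3.9788 = 5.3968

5.397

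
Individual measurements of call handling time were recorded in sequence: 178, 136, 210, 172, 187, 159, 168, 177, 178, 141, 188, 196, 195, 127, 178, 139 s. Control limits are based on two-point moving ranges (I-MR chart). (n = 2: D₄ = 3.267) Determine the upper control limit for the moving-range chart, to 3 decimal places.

Moving ranges: 42, 74, 38, 15, 28, 9, 9, 1, 37, 47, 8, 1, 68, 51, 39; M̄R̄ = 467.0000 / 15 = 31.1333
UCL_MR = D₄·M̄R̄ = 3.267 × 31.1333 = 101.7126

101.713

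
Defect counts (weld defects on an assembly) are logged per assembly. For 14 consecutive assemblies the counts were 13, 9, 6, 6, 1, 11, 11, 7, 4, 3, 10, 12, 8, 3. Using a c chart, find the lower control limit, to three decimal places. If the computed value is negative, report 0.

0.000

c̄ = (13 + 9 + 6 + 6 + 1 + 11 + 11 + 7 + 4 + 3 + 10 + 12 + 8 + 3) / 14 = 104 / 14 = 7.4286
LCL = c̄ − 3√c̄ = 7.4286 − 3 × 2.7255 = -0.7481 → 0 (cannot be negative)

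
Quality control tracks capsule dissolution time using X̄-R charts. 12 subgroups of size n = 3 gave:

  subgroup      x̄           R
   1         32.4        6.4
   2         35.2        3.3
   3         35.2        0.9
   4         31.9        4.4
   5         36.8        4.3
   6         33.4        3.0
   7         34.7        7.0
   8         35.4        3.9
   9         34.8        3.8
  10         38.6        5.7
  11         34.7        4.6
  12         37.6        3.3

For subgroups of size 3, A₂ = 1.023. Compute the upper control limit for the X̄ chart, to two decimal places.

39.37

X̄̄ = (32.4 + 35.2 + 35.2 + 31.9 + 36.8 + 33.4 + 34.7 + 35.4 + 34.8 + 38.6 + 34.7 + 37.6) / 12 = 420.7000 / 12 = 35.0583
R̄ = (6.4 + 3.3 + 0.9 + 4.4 + 4.3 + 3.0 + 7.0 + 3.9 + 3.8 + 5.7 + 4.6 + 3.3) / 12 = 50.6000 / 12 = 4.2167
UCL = X̄̄ + A₂·R̄ = 35.0583 + 1.023 × 4.2167 = 39.3720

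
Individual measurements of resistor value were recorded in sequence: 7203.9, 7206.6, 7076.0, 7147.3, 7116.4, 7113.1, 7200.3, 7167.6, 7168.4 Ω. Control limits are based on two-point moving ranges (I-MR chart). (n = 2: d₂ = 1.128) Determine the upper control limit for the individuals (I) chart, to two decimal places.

7275.03

X̄ = (7203.9 + 7206.6 + 7076.0 + 7147.3 + 7116.4 + 7113.1 + 7200.3 + 7167.6 + 7168.4) / 9 = 7155.5111
Moving ranges: 2.7, 130.6, 71.3, 30.9, 3.3, 87.2, 32.7, 0.8; M̄R̄ = 359.5000 / 8 = 44.9375
UCL = X̄ + 3·M̄R̄/d₂ = 7155.5111 + 3 × 44.9375 / 1.128 = 7275.0257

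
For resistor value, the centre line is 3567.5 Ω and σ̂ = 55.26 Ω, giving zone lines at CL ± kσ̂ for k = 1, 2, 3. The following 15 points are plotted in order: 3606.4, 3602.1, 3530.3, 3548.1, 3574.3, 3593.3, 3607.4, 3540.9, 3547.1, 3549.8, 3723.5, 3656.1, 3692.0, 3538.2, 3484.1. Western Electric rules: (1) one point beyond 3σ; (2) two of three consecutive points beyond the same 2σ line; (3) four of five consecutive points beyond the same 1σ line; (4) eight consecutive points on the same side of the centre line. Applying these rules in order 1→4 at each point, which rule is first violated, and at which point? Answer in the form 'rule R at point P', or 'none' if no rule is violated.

Zone of each point (C = within 1σ̂, B = 1σ̂–2σ̂, A = 2σ̂–3σ̂, * = beyond 3σ̂; sign = side of CL): 1:+C, 2:+C, 3:-C, 4:-C, 5:+C, 6:+C, 7:+C, 8:-C, 9:-C, 10:-C, 11:+A, 12:+B, 13:+A, 14:-C, 15:-B
Rule 2 (two of three consecutive points beyond the same 2σ limit) is satisfied at point 13.

rule 2 at point 13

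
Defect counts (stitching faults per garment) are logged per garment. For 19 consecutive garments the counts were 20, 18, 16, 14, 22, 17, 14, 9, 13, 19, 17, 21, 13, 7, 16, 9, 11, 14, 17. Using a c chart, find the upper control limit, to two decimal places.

26.76

c̄ = (20 + 18 + 16 + 14 + 22 + 17 + 14 + 9 + 13 + 19 + 17 + 21 + 13 + 7 + 16 + 9 + 11 + 14 + 17) / 19 = 287 / 19 = 15.1053
UCL = c̄ + 3√c̄ = 15.1053 + 3 × √15.1053 = 15.1053 + 3 × 3.8865 = 26.7649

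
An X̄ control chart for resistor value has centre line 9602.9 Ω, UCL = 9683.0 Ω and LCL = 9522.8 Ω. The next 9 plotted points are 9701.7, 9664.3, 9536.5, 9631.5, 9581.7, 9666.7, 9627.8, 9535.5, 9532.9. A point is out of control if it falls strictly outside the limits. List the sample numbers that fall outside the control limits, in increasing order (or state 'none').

1

Compare each point to [9522.8, 9683.0]: sample 1 = 9701.7 > UCL.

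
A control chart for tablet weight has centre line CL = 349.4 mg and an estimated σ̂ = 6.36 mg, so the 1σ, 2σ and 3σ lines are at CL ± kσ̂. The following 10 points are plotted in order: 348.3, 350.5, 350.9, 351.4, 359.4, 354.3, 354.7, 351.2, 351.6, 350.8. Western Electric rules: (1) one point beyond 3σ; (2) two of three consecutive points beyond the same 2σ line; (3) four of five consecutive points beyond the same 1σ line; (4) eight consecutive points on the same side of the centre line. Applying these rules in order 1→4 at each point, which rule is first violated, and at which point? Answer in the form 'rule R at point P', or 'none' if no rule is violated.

Zone of each point (C = within 1σ̂, B = 1σ̂–2σ̂, A = 2σ̂–3σ̂, * = beyond 3σ̂; sign = side of CL): 1:-C, 2:+C, 3:+C, 4:+C, 5:+B, 6:+C, 7:+C, 8:+C, 9:+C, 10:+C
Rule 4 (eight consecutive points on the same side of the centre line) is satisfied at point 9.

rule 4 at point 9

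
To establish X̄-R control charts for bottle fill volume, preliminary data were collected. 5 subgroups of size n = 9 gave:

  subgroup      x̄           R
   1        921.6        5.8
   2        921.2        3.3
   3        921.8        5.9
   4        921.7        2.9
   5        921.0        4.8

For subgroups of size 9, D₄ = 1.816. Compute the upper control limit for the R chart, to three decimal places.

8.245

R̄ = (5.8 + 3.3 + 5.9 + 2.9 + 4.8) / 5 = 22.7000 / 5 = 4.5400
UCL_R = D₄·R̄ = 1.816 × 4.5400 = 8.2446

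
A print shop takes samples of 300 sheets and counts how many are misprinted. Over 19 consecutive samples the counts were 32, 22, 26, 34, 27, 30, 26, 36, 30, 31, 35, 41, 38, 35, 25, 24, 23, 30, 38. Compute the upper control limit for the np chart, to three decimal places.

46.429

p̄ = Σdᵢ / (k·n) = 583 / (19 × 300) = 0.10228
UCL = np̄ + 3·√(np̄(1−p̄)) = 30.6842 + 3 × √(30.6842×0.89772) = 30.6842 + 3 × 5.2484 = 46.4294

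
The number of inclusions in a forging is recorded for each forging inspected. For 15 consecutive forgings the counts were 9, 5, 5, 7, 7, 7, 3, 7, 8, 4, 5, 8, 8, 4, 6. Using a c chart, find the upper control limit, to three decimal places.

13.670

c̄ = (9 + 5 + 5 + 7 + 7 + 7 + 3 + 7 + 8 + 4 + 5 + 8 + 8 + 4 + 6) / 15 = 93 / 15 = 6.2000
UCL = c̄ + 3√c̄ = 6.2000 + 3 × √6.2000 = 6.2000 + 3 × 2.4900 = 13.6699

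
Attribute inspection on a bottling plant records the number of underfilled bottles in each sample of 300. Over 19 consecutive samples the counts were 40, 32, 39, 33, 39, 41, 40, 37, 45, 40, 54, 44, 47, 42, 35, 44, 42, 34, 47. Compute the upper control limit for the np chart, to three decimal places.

58.599

p̄ = Σdᵢ / (k·n) = 775 / (19 × 300) = 0.13596
UCL = np̄ + 3·√(np̄(1−p̄)) = 40.7895 + 3 × √(40.7895×0.86404) = 40.7895 + 3 × 5.9366 = 58.5994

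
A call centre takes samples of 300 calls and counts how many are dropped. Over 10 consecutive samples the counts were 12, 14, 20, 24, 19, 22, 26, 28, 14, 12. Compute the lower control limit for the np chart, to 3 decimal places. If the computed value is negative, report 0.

p̄ = Σdᵢ / (k·n) = 191 / (10 × 300) = 0.06367
LCL = np̄ − 3·√(np̄(1−p̄)) = 19.1000 − 3 × 4.2289 = 6.4132

6.413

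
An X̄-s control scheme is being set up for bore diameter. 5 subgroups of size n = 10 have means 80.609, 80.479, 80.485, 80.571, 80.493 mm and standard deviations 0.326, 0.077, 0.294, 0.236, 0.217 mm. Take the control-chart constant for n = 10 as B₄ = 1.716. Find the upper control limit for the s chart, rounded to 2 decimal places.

0.39

s̄ = (0.326 + 0.077 + 0.294 + 0.236 + 0.217) / 5 = 0.2300
UCL_s = B₄·s̄ = 1.716 × 0.2300 = 0.3947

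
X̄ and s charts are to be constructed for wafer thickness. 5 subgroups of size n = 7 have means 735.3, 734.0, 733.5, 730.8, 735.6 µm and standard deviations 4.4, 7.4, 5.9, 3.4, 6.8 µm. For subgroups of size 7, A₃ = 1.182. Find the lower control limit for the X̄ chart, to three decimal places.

727.244

X̄̄ = (735.3 + 734.0 + 733.5 + 730.8 + 735.6) / 5 = 733.8400
s̄ = (4.4 + 7.4 + 5.9 + 3.4 + 6.8) / 5 = 5.5800
LCL = X̄̄ − A₃·s̄ = 733.8400 − 1.182 × 5.5800 = 727.2444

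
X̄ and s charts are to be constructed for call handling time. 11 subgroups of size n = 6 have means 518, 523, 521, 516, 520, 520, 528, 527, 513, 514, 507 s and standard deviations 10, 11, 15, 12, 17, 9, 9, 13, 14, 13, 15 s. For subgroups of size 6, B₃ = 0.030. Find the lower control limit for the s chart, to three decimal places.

0.376

s̄ = (10 + 11 + 15 + 12 + 17 + 9 + 9 + 13 + 14 + 13 + 15) / 11 = 12.5455
LCL_s = B₃·s̄ = 0.030 × 12.5455 = 0.3764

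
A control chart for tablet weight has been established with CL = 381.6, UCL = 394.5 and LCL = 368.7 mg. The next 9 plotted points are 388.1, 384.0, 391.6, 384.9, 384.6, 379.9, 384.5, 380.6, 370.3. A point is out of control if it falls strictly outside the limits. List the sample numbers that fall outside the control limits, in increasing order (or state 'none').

All 9 points lie within [368.7, 394.5].

none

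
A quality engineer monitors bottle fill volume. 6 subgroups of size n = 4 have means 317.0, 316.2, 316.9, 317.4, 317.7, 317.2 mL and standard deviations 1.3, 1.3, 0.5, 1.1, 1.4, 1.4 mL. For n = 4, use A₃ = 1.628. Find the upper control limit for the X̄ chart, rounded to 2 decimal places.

X̄̄ = (317.0 + 316.2 + 316.9 + 317.4 + 317.7 + 317.2) / 6 = 317.0667
s̄ = (1.3 + 1.3 + 0.5 + 1.1 + 1.4 + 1.4) / 6 = 1.1667
UCL = X̄̄ + A₃·s̄ = 317.0667 + 1.628 × 1.1667 = 318.9660

318.97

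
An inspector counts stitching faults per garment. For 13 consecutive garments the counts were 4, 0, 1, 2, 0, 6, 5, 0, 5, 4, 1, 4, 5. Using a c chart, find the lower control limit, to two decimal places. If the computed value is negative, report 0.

0.00

c̄ = (4 + 0 + 1 + 2 + 0 + 6 + 5 + 0 + 5 + 4 + 1 + 4 + 5) / 13 = 37 / 13 = 2.8462
LCL = c̄ − 3√c̄ = 2.8462 − 3 × 1.6871 = -2.2150 → 0 (cannot be negative)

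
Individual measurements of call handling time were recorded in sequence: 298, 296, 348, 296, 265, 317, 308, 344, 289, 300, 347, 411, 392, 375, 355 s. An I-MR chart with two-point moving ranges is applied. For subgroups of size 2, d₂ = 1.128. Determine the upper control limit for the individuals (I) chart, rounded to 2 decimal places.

X̄ = (298 + 296 + 348 + 296 + 265 + 317 + 308 + 344 + 289 + 300 + 347 + 411 + 392 + 375 + 355) / 15 = 329.4000
Moving ranges: 2, 52, 52, 31, 52, 9, 36, 55, 11, 47, 64, 19, 17, 20; M̄R̄ = 467.0000 / 14 = 33.3571
UCL = X̄ + 3·M̄R̄/d₂ = 329.4000 + 3 × 33.3571 / 1.128 = 418.1158

418.12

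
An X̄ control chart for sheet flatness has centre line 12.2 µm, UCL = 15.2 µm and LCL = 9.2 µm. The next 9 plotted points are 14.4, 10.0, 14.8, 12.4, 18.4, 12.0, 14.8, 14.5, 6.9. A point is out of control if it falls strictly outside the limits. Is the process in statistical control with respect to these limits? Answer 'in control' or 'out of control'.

out of control

Compare each point to [9.2, 15.2]: sample 5 = 18.4 > UCL; sample 9 = 6.9 < LCL.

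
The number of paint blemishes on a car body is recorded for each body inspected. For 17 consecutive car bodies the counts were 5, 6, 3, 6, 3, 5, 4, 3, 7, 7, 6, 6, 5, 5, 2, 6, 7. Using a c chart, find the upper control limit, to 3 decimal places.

11.806

c̄ = (5 + 6 + 3 + 6 + 3 + 5 + 4 + 3 + 7 + 7 + 6 + 6 + 5 + 5 + 2 + 6 + 7) / 17 = 86 / 17 = 5.0588
UCL = c̄ + 3√c̄ = 5.0588 + 3 × √5.0588 = 5.0588 + 3 × 2.2492 = 11.8064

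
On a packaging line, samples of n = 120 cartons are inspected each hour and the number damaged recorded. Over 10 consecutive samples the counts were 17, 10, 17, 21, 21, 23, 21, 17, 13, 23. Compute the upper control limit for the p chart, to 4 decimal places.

p̄ = Σdᵢ / (k·n) = 183 / (10 × 120) = 0.15250
UCL = p̄ + 3·√(p̄(1−p̄)/n) = 0.15250 + 3 × √(0.15250×0.84750/120) = 0.15250 + 3 × 0.03282 = 0.25095

0.2510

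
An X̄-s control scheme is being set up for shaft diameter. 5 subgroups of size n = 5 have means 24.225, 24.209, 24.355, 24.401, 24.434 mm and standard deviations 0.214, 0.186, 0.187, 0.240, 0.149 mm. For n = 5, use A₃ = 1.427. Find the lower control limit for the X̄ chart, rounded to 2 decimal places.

X̄̄ = (24.225 + 24.209 + 24.355 + 24.401 + 24.434) / 5 = 24.3248
s̄ = (0.214 + 0.186 + 0.187 + 0.240 + 0.149) / 5 = 0.1952
LCL = X̄̄ − A₃·s̄ = 24.3248 − 1.427 × 0.1952 = 24.0462

24.05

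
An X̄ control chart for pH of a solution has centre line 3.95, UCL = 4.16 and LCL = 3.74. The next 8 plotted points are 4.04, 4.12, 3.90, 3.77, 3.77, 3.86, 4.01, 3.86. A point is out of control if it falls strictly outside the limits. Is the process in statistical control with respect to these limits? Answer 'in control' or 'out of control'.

All 8 points lie within [3.74, 4.16].

in control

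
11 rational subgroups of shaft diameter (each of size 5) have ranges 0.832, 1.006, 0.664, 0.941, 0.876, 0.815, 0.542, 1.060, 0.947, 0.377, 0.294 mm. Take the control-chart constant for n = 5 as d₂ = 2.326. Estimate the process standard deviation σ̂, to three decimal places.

0.327

R̄ = (0.832 + 1.006 + 0.664 + 0.941 + 0.876 + 0.815 + 0.542 + 1.060 + 0.947 + 0.377 + 0.294) / 11 = 0.7595
σ̂ = R̄ / d₂ = 0.7595 / 2.326 = 0.3265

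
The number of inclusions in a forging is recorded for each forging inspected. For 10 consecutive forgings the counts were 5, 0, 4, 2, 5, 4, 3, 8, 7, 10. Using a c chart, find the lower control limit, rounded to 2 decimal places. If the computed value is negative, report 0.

0.00

c̄ = (5 + 0 + 4 + 2 + 5 + 4 + 3 + 8 + 7 + 10) / 10 = 48 / 10 = 4.8000
LCL = c̄ − 3√c̄ = 4.8000 − 3 × 2.1909 = -1.7727 → 0 (cannot be negative)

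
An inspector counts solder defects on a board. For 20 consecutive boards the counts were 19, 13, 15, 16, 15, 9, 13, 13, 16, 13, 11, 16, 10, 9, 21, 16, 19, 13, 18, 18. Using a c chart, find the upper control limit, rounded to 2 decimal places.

26.13

c̄ = (19 + 13 + 15 + 16 + 15 + 9 + 13 + 13 + 16 + 13 + 11 + 16 + 10 + 9 + 21 + 16 + 19 + 13 + 18 + 18) / 20 = 293 / 20 = 14.6500
UCL = c̄ + 3√c̄ = 14.6500 + 3 × √14.6500 = 14.6500 + 3 × 3.8275 = 26.1326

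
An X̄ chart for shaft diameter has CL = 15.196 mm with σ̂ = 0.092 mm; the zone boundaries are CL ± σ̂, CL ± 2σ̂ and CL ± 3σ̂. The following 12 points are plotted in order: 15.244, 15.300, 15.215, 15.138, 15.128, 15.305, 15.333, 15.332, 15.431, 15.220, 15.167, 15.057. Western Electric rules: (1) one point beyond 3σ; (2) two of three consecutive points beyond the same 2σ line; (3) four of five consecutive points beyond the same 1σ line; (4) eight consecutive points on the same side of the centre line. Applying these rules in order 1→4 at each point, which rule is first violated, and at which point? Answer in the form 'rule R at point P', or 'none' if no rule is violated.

rule 3 at point 9

Zone of each point (C = within 1σ̂, B = 1σ̂–2σ̂, A = 2σ̂–3σ̂, * = beyond 3σ̂; sign = side of CL): 1:+C, 2:+B, 3:+C, 4:-C, 5:-C, 6:+B, 7:+B, 8:+B, 9:+A, 10:+C, 11:-C, 12:-B
Rule 3 (four of five consecutive points beyond the same 1σ limit) is satisfied at point 9.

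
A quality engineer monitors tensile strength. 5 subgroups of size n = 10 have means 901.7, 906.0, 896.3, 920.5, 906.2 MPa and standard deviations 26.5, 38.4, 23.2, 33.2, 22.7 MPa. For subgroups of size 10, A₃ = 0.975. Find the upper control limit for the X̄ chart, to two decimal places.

934.22

X̄̄ = (901.7 + 906.0 + 896.3 + 920.5 + 906.2) / 5 = 906.1400
s̄ = (26.5 + 38.4 + 23.2 + 33.2 + 22.7) / 5 = 28.8000
UCL = X̄̄ + A₃·s̄ = 906.1400 + 0.975 × 28.8000 = 934.2200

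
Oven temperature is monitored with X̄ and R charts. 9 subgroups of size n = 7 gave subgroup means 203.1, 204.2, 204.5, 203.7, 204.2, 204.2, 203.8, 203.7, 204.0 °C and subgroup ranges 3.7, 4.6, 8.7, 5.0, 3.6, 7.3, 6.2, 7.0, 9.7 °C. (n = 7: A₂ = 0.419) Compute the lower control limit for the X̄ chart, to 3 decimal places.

X̄̄ = (203.1 + 204.2 + 204.5 + 203.7 + 204.2 + 204.2 + 203.8 + 203.7 + 204.0) / 9 = 1835.4000 / 9 = 203.9333
R̄ = (3.7 + 4.6 + 8.7 + 5.0 + 3.6 + 7.3 + 6.2 + 7.0 + 9.7) / 9 = 55.8000 / 9 = 6.2000
LCL = X̄̄ − A₂·R̄ = 203.9333 − 0.419 × 6.2000 = 201.3355

201.336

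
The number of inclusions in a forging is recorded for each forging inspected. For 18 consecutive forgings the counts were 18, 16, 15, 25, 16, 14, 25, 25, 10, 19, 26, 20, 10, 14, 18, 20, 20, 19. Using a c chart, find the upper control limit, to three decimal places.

31.179

c̄ = (18 + 16 + 15 + 25 + 16 + 14 + 25 + 25 + 10 + 19 + 26 + 20 + 10 + 14 + 18 + 20 + 20 + 19) / 18 = 330 / 18 = 18.3333
UCL = c̄ + 3√c̄ = 18.3333 + 3 × √18.3333 = 18.3333 + 3 × 4.2817 = 31.1786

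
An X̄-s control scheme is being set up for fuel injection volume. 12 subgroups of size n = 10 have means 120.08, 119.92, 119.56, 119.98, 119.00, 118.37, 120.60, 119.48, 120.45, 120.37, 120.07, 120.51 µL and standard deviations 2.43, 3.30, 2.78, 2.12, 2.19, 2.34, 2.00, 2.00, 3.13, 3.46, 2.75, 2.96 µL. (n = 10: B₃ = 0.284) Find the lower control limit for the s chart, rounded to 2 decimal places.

0.74

s̄ = (2.43 + 3.30 + 2.78 + 2.12 + 2.19 + 2.34 + 2.00 + 2.00 + 3.13 + 3.46 + 2.75 + 2.96) / 12 = 2.6217
LCL_s = B₃·s̄ = 0.284 × 2.6217 = 0.7446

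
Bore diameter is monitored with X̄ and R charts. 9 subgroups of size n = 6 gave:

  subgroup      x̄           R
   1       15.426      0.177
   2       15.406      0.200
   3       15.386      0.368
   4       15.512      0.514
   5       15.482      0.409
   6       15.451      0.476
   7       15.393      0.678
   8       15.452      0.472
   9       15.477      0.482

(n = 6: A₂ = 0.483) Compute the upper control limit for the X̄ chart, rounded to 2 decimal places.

15.65

X̄̄ = (15.426 + 15.406 + 15.386 + 15.512 + 15.482 + 15.451 + 15.393 + 15.452 + 15.477) / 9 = 138.9850 / 9 = 15.4428
R̄ = (0.177 + 0.200 + 0.368 + 0.514 + 0.409 + 0.476 + 0.678 + 0.472 + 0.482) / 9 = 3.7760 / 9 = 0.4196
UCL = X̄̄ + A₂·R̄ = 15.4428 + 0.483 × 0.4196 = 15.6454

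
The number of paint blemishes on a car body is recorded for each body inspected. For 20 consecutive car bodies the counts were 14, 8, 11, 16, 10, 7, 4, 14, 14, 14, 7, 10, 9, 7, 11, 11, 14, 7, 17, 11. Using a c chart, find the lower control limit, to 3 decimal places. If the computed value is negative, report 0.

0.941

c̄ = (14 + 8 + 11 + 16 + 10 + 7 + 4 + 14 + 14 + 14 + 7 + 10 + 9 + 7 + 11 + 11 + 14 + 7 + 17 + 11) / 20 = 216 / 20 = 10.8000
LCL = c̄ − 3√c̄ = 10.8000 − 3 × 3.2863 = 0.9410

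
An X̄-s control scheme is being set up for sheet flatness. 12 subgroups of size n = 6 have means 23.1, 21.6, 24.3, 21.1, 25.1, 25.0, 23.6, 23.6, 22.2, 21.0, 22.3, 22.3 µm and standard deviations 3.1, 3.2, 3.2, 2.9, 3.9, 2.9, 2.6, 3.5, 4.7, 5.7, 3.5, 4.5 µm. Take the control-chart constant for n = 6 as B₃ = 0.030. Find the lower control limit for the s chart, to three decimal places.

s̄ = (3.1 + 3.2 + 3.2 + 2.9 + 3.9 + 2.9 + 2.6 + 3.5 + 4.7 + 5.7 + 3.5 + 4.5) / 12 = 3.6417
LCL_s = B₃·s̄ = 0.030 × 3.6417 = 0.1093

0.109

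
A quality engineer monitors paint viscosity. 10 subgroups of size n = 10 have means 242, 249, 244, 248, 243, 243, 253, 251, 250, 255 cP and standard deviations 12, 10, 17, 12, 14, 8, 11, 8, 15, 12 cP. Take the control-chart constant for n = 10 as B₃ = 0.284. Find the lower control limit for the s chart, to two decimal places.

3.38

s̄ = (12 + 10 + 17 + 12 + 14 + 8 + 11 + 8 + 15 + 12) / 10 = 11.9000
LCL_s = B₃·s̄ = 0.284 × 11.9000 = 3.3796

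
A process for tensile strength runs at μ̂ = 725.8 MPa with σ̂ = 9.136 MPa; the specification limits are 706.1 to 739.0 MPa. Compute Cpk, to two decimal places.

Cpu = (USL − μ̂) / (3σ̂) = (739.0 − 725.8) / (3 × 9.136) = 0.4816; Cpl = (μ̂ − LSL) / (3σ̂) = (725.8 − 706.1) / (3 × 9.136) = 0.7188; Cpk = min(Cpu, Cpl) = 0.4816

0.48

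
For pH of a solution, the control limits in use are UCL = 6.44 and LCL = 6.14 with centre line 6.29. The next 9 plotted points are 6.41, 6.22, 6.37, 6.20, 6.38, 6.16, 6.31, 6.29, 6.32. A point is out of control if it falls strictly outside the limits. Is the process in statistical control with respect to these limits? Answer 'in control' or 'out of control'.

in control

All 9 points lie within [6.14, 6.44].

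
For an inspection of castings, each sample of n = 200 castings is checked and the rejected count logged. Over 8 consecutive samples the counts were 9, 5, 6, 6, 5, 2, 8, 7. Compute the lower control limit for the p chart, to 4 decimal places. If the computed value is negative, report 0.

p̄ = Σdᵢ / (k·n) = 48 / (8 × 200) = 0.03000
LCL = p̄ − 3·√(p̄(1−p̄)/n) = 0.03000 − 3 × 0.01206 = -0.00619 → 0 (negative, so LCL = 0)

0.0000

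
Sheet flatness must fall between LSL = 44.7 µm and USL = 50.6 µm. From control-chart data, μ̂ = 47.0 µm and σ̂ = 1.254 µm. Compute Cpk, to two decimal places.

0.61

Cpu = (USL − μ̂) / (3σ̂) = (50.6 − 47.0) / (3 × 1.254) = 0.9569; Cpl = (μ̂ − LSL) / (3σ̂) = (47.0 − 44.7) / (3 × 1.254) = 0.6114; Cpk = min(Cpu, Cpl) = 0.6114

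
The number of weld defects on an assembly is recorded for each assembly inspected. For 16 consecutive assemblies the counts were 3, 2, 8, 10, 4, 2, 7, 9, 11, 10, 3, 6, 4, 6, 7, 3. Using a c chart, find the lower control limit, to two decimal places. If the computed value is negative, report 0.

c̄ = (3 + 2 + 8 + 10 + 4 + 2 + 7 + 9 + 11 + 10 + 3 + 6 + 4 + 6 + 7 + 3) / 16 = 95 / 16 = 5.9375
LCL = c̄ − 3√c̄ = 5.9375 − 3 × 2.4367 = -1.3726 → 0 (cannot be negative)

0.00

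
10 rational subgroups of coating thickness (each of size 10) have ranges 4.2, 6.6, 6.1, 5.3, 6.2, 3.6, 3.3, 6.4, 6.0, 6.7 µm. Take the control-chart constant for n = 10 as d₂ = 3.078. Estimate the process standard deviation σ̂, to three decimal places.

R̄ = (4.2 + 6.6 + 6.1 + 5.3 + 6.2 + 3.6 + 3.3 + 6.4 + 6.0 + 6.7) / 10 = 5.4400
σ̂ = R̄ / d₂ = 5.4400 / 3.078 = 1.7674

1.767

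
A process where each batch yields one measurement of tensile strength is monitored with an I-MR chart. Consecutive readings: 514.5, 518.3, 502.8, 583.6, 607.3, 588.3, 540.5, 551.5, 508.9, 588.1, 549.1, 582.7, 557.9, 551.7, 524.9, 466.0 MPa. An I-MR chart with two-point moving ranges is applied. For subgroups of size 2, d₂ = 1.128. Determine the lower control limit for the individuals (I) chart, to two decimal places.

X̄ = (514.5 + 518.3 + 502.8 + 583.6 + 607.3 + 588.3 + 540.5 + 551.5 + 508.9 + 588.1 + 549.1 + 582.7 + 557.9 + 551.7 + 524.9 + 466.0) / 16 = 546.0063
Moving ranges: 3.8, 15.5, 80.8, 23.7, 19.0, 47.8, 11.0, 42.6, 79.2, 39.0, 33.6, 24.8, 6.2, 26.8, 58.9; M̄R̄ = 512.7000 / 15 = 34.1800
LCL = X̄ − 3·M̄R̄/d₂ = 546.0063 − 3 × 34.1800 / 1.128 = 455.1020

455.10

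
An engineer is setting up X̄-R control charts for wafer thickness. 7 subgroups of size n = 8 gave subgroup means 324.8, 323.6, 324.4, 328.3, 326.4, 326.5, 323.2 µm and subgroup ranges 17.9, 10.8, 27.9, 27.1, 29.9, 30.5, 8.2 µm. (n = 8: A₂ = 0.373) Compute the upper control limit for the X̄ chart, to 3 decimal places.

X̄̄ = (324.8 + 323.6 + 324.4 + 328.3 + 326.4 + 326.5 + 323.2) / 7 = 2277.2000 / 7 = 325.3143
R̄ = (17.9 + 10.8 + 27.9 + 27.1 + 29.9 + 30.5 + 8.2) / 7 = 152.3000 / 7 = 21.7571
UCL = X̄̄ + A₂·R̄ = 325.3143 + 0.373 × 21.7571 = 333.4297

333.430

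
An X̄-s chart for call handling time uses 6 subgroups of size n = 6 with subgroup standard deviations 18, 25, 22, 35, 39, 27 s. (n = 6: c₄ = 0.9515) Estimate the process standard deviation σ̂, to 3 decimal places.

s̄ = (18 + 25 + 22 + 35 + 39 + 27) / 6 = 27.6667
σ̂ = s̄ / c₄ = 27.6667 / 0.9515 = 29.0769

29.077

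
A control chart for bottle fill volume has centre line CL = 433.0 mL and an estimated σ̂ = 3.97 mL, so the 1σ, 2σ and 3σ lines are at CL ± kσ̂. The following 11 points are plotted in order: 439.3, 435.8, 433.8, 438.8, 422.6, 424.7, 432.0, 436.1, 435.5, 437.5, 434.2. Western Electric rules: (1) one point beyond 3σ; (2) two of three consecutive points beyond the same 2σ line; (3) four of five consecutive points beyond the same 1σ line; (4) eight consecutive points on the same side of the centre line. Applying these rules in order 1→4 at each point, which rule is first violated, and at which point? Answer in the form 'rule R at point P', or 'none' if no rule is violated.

rule 2 at point 6

Zone of each point (C = within 1σ̂, B = 1σ̂–2σ̂, A = 2σ̂–3σ̂, * = beyond 3σ̂; sign = side of CL): 1:+B, 2:+C, 3:+C, 4:+B, 5:-A, 6:-A, 7:-C, 8:+C, 9:+C, 10:+B, 11:+C
Rule 2 (two of three consecutive points beyond the same 2σ limit) is satisfied at point 6.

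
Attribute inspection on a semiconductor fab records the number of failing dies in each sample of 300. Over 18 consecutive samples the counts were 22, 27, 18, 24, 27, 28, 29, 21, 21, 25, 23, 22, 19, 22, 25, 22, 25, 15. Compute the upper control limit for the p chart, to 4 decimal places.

p̄ = Σdᵢ / (k·n) = 415 / (18 × 300) = 0.07685
UCL = p̄ + 3·√(p̄(1−p̄)/n) = 0.07685 + 3 × √(0.07685×0.92315/300) = 0.07685 + 3 × 0.01538 = 0.12299

0.1230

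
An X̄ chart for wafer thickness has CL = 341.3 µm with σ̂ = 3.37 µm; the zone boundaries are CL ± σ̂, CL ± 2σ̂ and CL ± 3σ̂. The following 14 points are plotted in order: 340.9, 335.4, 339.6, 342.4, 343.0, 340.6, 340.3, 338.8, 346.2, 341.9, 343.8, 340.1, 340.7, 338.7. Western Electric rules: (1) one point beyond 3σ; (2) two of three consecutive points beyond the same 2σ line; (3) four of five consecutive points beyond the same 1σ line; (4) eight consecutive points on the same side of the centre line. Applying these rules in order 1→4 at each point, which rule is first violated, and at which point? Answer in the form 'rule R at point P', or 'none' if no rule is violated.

Zone of each point (C = within 1σ̂, B = 1σ̂–2σ̂, A = 2σ̂–3σ̂, * = beyond 3σ̂; sign = side of CL): 1:-C, 2:-B, 3:-C, 4:+C, 5:+C, 6:-C, 7:-C, 8:-C, 9:+B, 10:+C, 11:+C, 12:-C, 13:-C, 14:-C
No rule fires across all 14 points.

none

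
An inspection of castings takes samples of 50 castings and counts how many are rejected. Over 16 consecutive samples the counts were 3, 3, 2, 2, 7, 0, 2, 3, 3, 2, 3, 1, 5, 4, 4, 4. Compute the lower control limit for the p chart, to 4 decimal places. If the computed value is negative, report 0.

0.0000

p̄ = Σdᵢ / (k·n) = 48 / (16 × 50) = 0.06000
LCL = p̄ − 3·√(p̄(1−p̄)/n) = 0.06000 − 3 × 0.03359 = -0.04076 → 0 (negative, so LCL = 0)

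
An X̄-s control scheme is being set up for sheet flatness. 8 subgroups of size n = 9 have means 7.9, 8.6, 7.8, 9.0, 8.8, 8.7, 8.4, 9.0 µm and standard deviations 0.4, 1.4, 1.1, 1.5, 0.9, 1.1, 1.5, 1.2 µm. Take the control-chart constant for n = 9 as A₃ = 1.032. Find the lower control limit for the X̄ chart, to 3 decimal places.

7.351

X̄̄ = (7.9 + 8.6 + 7.8 + 9.0 + 8.8 + 8.7 + 8.4 + 9.0) / 8 = 8.5250
s̄ = (0.4 + 1.4 + 1.1 + 1.5 + 0.9 + 1.1 + 1.5 + 1.2) / 8 = 1.1375
LCL = X̄̄ − A₃·s̄ = 8.5250 − 1.032 × 1.1375 = 7.3511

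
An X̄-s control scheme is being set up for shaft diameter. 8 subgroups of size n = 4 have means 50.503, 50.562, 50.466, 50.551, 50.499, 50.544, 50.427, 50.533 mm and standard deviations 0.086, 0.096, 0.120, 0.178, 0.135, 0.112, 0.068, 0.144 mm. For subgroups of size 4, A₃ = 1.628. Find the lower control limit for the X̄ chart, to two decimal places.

X̄̄ = (50.503 + 50.562 + 50.466 + 50.551 + 50.499 + 50.544 + 50.427 + 50.533) / 8 = 50.5106
s̄ = (0.086 + 0.096 + 0.120 + 0.178 + 0.135 + 0.112 + 0.068 + 0.144) / 8 = 0.1174
LCL = X̄̄ − A₃·s̄ = 50.5106 − 1.628 × 0.1174 = 50.3195

50.32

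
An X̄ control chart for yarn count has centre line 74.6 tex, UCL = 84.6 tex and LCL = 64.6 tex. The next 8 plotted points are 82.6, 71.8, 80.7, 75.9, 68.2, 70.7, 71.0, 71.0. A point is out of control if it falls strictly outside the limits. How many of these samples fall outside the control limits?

All 8 points lie within [64.6, 84.6].

0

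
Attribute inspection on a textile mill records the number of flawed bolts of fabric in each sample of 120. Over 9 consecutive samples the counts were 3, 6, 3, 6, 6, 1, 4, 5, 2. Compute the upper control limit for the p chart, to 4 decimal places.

0.0825

p̄ = Σdᵢ / (k·n) = 36 / (9 × 120) = 0.03333
UCL = p̄ + 3·√(p̄(1−p̄)/n) = 0.03333 + 3 × √(0.03333×0.96667/120) = 0.03333 + 3 × 0.01639 = 0.08249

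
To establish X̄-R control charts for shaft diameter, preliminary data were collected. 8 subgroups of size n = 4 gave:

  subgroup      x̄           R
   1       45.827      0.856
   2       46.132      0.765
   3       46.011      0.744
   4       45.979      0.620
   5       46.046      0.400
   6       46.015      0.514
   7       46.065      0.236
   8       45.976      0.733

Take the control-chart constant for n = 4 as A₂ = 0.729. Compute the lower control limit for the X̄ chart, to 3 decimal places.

45.563

X̄̄ = (45.827 + 46.132 + 46.011 + 45.979 + 46.046 + 46.015 + 46.065 + 45.976) / 8 = 368.0510 / 8 = 46.0064
R̄ = (0.856 + 0.765 + 0.744 + 0.620 + 0.400 + 0.514 + 0.236 + 0.733) / 8 = 4.8680 / 8 = 0.6085
LCL = X̄̄ − A₂·R̄ = 46.0064 − 0.729 × 0.6085 = 45.5628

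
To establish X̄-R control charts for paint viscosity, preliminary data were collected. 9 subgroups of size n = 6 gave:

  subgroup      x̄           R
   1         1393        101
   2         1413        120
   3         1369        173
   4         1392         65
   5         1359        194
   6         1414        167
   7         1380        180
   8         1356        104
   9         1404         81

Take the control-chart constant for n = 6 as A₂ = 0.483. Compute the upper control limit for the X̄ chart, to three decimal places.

1450.262

X̄̄ = (1393 + 1413 + 1369 + 1392 + 1359 + 1414 + 1380 + 1356 + 1404) / 9 = 12480.0000 / 9 = 1386.6667
R̄ = (101 + 120 + 173 + 65 + 194 + 167 + 180 + 104 + 81) / 9 = 1185.0000 / 9 = 131.6667
UCL = X̄̄ + A₂·R̄ = 1386.6667 + 0.483 × 131.6667 = 1450.2617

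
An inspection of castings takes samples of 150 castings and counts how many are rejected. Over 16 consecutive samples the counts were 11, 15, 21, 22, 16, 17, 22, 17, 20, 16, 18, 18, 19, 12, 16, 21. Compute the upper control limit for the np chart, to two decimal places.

29.38

p̄ = Σdᵢ / (k·n) = 281 / (16 × 150) = 0.11708
UCL = np̄ + 3·√(np̄(1−p̄)) = 17.5625 + 3 × √(17.5625×0.88292) = 17.5625 + 3 × 3.9378 = 29.3759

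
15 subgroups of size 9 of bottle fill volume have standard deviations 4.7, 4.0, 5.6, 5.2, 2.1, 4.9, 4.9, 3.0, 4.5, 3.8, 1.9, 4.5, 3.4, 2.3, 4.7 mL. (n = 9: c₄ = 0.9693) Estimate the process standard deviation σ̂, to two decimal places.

s̄ = (4.7 + 4.0 + 5.6 + 5.2 + 2.1 + 4.9 + 4.9 + 3.0 + 4.5 + 3.8 + 1.9 + 4.5 + 3.4 + 2.3 + 4.7) / 15 = 3.9667
σ̂ = s̄ / c₄ = 3.9667 / 0.9693 = 4.0923

4.09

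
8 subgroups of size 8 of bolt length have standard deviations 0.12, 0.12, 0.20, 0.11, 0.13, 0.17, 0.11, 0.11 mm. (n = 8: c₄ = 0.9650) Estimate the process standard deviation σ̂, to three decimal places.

s̄ = (0.12 + 0.12 + 0.20 + 0.11 + 0.13 + 0.17 + 0.11 + 0.11) / 8 = 0.1338
σ̂ = s̄ / c₄ = 0.1338 / 0.9650 = 0.1386

0.139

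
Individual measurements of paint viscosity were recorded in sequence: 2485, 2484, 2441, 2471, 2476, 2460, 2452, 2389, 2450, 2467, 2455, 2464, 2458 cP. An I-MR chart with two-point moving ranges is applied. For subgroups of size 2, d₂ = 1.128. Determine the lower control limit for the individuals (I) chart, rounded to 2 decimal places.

X̄ = (2485 + 2484 + 2441 + 2471 + 2476 + 2460 + 2452 + 2389 + 2450 + 2467 + 2455 + 2464 + 2458) / 13 = 2457.8462
Moving ranges: 1, 43, 30, 5, 16, 8, 63, 61, 17, 12, 9, 6; M̄R̄ = 271.0000 / 12 = 22.5833
LCL = X̄ − 3·M̄R̄/d₂ = 2457.8462 − 3 × 22.5833 / 1.128 = 2397.7841

2397.78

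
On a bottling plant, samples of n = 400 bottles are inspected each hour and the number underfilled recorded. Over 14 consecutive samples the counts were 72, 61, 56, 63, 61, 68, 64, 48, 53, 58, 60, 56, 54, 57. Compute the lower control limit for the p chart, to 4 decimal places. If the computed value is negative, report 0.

p̄ = Σdᵢ / (k·n) = 831 / (14 × 400) = 0.14839
LCL = p̄ − 3·√(p̄(1−p̄)/n) = 0.14839 − 3 × 0.01777 = 0.09507

0.0951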